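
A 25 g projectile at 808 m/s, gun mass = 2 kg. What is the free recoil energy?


v_r = m_p*v_p/m_gun = 0.025*808/2 = 10.1 m/s, E_r = 0.5*m_gun*v_r^2 = 0.5*2*10.1^2 = 102 J

102 J


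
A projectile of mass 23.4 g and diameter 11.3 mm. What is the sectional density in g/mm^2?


SD = m/d^2 = 23.4/11.3^2 = 0.1833 g/mm^2

0.1833 g/mm^2


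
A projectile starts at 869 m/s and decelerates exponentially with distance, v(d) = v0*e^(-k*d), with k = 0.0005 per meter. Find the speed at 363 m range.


v = v0*exp(-k*d) = 869*exp(-0.0005*363) = 724.8 m/s

724.8 m/s


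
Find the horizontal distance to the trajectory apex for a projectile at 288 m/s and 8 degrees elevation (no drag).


R = v0^2*sin(2*theta)/g = 288^2*sin(2*8°)/9.81 = 2330.53 m
apex_dist = R/2 = 2330.53/2 = 1165 m

1165 m


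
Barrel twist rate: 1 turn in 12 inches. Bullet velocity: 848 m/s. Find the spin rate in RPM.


twist_m = 12*0.0254 = 0.3048 m
spin = v/twist = 848/0.3048 = 2782.152 rev/s
RPM = spin*60 = 2782.152*60 ≈ 166929 RPM

166929 RPM


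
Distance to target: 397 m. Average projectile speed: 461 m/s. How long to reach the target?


t = d/v = 397/461 = 0.8612 s

0.8612 s


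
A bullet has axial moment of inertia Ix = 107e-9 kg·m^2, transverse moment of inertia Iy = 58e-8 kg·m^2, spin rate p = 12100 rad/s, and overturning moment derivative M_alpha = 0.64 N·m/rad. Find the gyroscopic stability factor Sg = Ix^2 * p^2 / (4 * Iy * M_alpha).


Sg = Ix^2 * p^2 / (4 * Iy * M_alpha) = (107e-9)^2 * 12100^2 / (4 * 58e-8 * 0.64) = 1.129

1.129


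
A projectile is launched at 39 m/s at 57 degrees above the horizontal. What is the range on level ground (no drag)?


R = v0^2 * sin(2*theta) / g = 39^2 * sin(2*57°) / 9.81 = 141.6 m

141.6 m


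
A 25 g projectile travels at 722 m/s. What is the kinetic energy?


E = 0.5*m*v^2 = 0.5*0.025*722^2 = 6516 J

6516 J


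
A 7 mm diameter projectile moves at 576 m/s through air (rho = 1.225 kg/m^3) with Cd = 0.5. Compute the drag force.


A = pi*(d/2)^2 = pi*(7/2000)^2 = 3.84845e-05 m^2
Fd = 0.5*Cd*rho*A*v^2 = 0.5*0.5*1.225*3.84845e-05*576^2 = 3.91 N

3.91 N


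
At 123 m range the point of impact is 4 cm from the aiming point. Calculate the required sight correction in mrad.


1 mrad subtends 1 cm per 10 m of range, so adj = error_cm / (dist_m / 10) = 4 / (123/10) = 0.3252 mrad

0.3252 mrad


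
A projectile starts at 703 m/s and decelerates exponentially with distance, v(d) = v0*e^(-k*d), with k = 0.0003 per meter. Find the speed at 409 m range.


v = v0*exp(-k*d) = 703*exp(-0.0003*409) = 621.8 m/s

621.8 m/s


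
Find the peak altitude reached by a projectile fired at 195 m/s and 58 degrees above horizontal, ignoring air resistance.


H = (v0*sin(theta))^2 / (2g) = (195*sin(58°))^2 / (2*9.81) = 1394 m

1394 m


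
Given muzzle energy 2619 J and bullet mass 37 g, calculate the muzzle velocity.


v = sqrt(2*E/m) = sqrt(2*2619/0.037) = 376.3 m/s

376.3 m/s


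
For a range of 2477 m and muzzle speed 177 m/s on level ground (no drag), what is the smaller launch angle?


sin(2*theta) = R*g/v0^2 = 2477*9.81/177^2 = 0.775619, theta = arcsin(0.775619)/2 = 25.43°

25.43 degrees


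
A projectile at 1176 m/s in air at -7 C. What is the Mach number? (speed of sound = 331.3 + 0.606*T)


a = 331.3 + 0.606*(-7) = 327.058 m/s
M = v/a = 1176/327.058 = 3.596

3.596


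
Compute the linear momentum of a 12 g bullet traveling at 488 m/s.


p = m*v = 0.012*488 = 5.856 kg·m/s

5.856 kg·m/s


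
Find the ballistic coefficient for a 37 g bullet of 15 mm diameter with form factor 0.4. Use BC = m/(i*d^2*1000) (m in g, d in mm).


BC = m/(i*d^2*1000) = 37/(0.4 * 15^2 * 1000) = 0.0004111

0.0004111


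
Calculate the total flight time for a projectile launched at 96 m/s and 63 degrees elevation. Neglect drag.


T = 2*v0*sin(theta)/g = 2*96*sin(63°)/9.81 = 17.44 s

17.44 s


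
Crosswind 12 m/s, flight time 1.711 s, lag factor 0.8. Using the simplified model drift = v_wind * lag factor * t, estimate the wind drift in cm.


drift = v_wind * lag * t = 12 * 0.8 * 1.711 = 16.4256 m ≈ 1643 cm

1643 cm


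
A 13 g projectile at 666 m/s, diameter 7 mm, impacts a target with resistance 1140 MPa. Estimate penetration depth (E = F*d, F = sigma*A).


A = pi*(d/2)^2 = pi*(7/2)^2 = 38.4845 mm^2
E = 0.5*m*v^2 = 0.5*0.013*666^2 = 2883.11 J
depth = E/(sigma*A) = 2883.11 J / (1140 MPa * 38.4845 mm^2) = 2883.11/(1140 * 38.4845) m = 0.065716 m ≈ 65.72 mm

65.72 mm


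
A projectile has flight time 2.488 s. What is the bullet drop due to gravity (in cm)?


drop = 0.5*g*t^2 = 0.5*9.81*2.488^2 = 30.3627 m ≈ 3036 cm

3036 cm


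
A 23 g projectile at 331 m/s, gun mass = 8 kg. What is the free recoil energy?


v_r = m_p*v_p/m_gun = 0.023*331/8 = 0.951625 m/s, E_r = 0.5*m_gun*v_r^2 = 0.5*8*0.951625^2 = 3.622 J

3.622 J


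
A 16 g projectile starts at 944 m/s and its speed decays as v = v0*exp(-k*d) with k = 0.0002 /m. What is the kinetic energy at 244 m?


v = v0*exp(-k*d) = 944*exp(-0.0002*244) = 899.039 m/s
E = 0.5*m*v^2 = 0.5*0.016*899.039^2 = 6466 J

6466 J


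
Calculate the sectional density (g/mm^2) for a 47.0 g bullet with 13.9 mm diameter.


SD = m/d^2 = 47.0/13.9^2 = 0.2433 g/mm^2

0.2433 g/mm^2


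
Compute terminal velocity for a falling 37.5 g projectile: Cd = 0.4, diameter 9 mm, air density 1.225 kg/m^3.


A = pi*(d/2)^2 = pi*(9/2000)^2 = 6.36173e-05 m^2
vt = sqrt(2mg/(Cd*rho*A)) = sqrt(2*0.0375*9.81/(0.4 * 1.225 * 6.36173e-05)) = 153.6 m/s

153.6 m/s


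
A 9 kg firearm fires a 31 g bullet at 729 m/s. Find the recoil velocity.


v_recoil = m_p * v_p / m_gun = 0.031 * 729 / 9 = 2.511 m/s

2.511 m/s


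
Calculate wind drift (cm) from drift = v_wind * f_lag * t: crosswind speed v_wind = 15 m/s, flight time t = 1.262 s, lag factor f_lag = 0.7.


drift = v_wind * lag * t = 15 * 0.7 * 1.262 = 13.251 m ≈ 1325 cm

1325 cm


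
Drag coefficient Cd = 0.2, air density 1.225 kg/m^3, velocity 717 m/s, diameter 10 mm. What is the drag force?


A = pi*(d/2)^2 = pi*(10/2000)^2 = 7.85398e-05 m^2
Fd = 0.5*Cd*rho*A*v^2 = 0.5*0.2*1.225*7.85398e-05*717^2 = 4.946 N

4.946 N


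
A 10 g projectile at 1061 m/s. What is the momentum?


p = m*v = 0.01*1061 = 10.61 kg·m/s

10.61 kg·m/s


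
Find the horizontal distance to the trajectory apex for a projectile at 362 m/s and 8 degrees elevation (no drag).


R = v0^2*sin(2*theta)/g = 362^2*sin(2*8°)/9.81 = 3682.02 m
apex_dist = R/2 = 3682.02/2 = 1841 m

1841 m


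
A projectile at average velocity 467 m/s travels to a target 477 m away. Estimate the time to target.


t = d/v = 477/467 = 1.021 s

1.021 s


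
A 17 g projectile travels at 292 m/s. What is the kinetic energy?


E = 0.5*m*v^2 = 0.5*0.017*292^2 = 724.7 J

724.7 J


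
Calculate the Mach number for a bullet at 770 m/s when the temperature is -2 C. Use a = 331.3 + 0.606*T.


a = 331.3 + 0.606*(-2) = 330.088 m/s
M = v/a = 770/330.088 = 2.333

2.333


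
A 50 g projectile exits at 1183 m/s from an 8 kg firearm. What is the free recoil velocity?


v_recoil = m_p * v_p / m_gun = 0.05 * 1183 / 8 = 7.394 m/s

7.394 m/s


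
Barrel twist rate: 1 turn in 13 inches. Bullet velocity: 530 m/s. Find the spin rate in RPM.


twist_m = 13*0.0254 = 0.3302 m
spin = v/twist = 530/0.3302 = 1605.088 rev/s
RPM = spin*60 = 1605.088*60 ≈ 96305 RPM

96305 RPM


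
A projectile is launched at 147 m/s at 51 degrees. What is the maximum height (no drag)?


H = (v0*sin(theta))^2 / (2g) = (147*sin(51°))^2 / (2*9.81) = 665.2 m

665.2 m


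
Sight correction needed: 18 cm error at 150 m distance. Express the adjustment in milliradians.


1 mrad subtends 1 cm per 10 m of range, so adj = error_cm / (dist_m / 10) = 18 / (150/10) = 1.2 mrad

1.2 mrad


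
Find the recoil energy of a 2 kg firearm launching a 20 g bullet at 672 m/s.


v_r = m_p*v_p/m_gun = 0.02*672/2 = 6.72 m/s, E_r = 0.5*m_gun*v_r^2 = 0.5*2*6.72^2 = 45.16 J

45.16 J


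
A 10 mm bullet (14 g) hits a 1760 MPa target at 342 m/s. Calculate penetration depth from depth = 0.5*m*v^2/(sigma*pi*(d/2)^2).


A = pi*(d/2)^2 = pi*(10/2)^2 = 78.5398 mm^2
E = 0.5*m*v^2 = 0.5*0.014*342^2 = 818.748 J
depth = E/(sigma*A) = 818.748 J / (1760 MPa * 78.5398 mm^2) = 818.748/(1760 * 78.5398) m = 0.00592308 m ≈ 5.923 mm

5.923 mm


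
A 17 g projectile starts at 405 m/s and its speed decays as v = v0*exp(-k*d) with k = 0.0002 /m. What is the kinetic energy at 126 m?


v = v0*exp(-k*d) = 405*exp(-0.0002*126) = 394.922 m/s
E = 0.5*m*v^2 = 0.5*0.017*394.922^2 = 1326 J

1326 J


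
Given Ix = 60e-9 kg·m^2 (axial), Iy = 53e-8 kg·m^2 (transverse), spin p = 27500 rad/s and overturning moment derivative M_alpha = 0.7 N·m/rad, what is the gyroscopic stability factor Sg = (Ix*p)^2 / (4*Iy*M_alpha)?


Sg = Ix^2 * p^2 / (4 * Iy * M_alpha) = (60e-9)^2 * 27500^2 / (4 * 53e-8 * 0.7) = 1.835

1.835


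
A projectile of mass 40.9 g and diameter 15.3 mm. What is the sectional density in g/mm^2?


SD = m/d^2 = 40.9/15.3^2 = 0.1747 g/mm^2

0.1747 g/mm^2


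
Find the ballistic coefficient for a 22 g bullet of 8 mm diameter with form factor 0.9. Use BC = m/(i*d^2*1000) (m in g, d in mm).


BC = m/(i*d^2*1000) = 22/(0.9 * 8^2 * 1000) = 0.0003819

0.0003819


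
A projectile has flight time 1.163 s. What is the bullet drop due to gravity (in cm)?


drop = 0.5*g*t^2 = 0.5*9.81*1.163^2 = 6.63435 m ≈ 663.4 cm

663.4 cm


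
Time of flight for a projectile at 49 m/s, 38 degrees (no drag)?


T = 2*v0*sin(theta)/g = 2*49*sin(38°)/9.81 = 6.15 s

6.15 s


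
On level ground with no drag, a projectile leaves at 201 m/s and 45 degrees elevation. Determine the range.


R = v0^2 * sin(2*theta) / g = 201^2 * sin(2*45°) / 9.81 = 4118 m

4118 m


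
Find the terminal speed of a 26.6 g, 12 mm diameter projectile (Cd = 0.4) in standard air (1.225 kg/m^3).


A = pi*(d/2)^2 = pi*(12/2000)^2 = 1.13097e-04 m^2
vt = sqrt(2mg/(Cd*rho*A)) = sqrt(2*0.0266*9.81/(0.4 * 1.225 * 1.13097e-04)) = 97.04 m/s

97.04 m/s


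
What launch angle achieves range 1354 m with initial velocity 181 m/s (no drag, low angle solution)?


sin(2*theta) = R*g/v0^2 = 1354*9.81/181^2 = 0.405444, theta = arcsin(0.405444)/2 = 11.96°

11.96 degrees


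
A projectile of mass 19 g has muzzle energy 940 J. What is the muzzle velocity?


v = sqrt(2*E/m) = sqrt(2*940/0.019) = 314.6 m/s

314.6 m/s


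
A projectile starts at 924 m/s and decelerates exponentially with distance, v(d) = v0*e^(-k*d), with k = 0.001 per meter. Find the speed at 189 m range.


v = v0*exp(-k*d) = 924*exp(-0.001*189) = 764.9 m/s

764.9 m/s


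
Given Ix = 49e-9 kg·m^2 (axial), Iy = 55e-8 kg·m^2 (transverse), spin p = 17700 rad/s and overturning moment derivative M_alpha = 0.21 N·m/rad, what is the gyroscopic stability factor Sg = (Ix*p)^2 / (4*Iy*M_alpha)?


Sg = Ix^2 * p^2 / (4 * Iy * M_alpha) = (49e-9)^2 * 17700^2 / (4 * 55e-8 * 0.21) = 1.628

1.628


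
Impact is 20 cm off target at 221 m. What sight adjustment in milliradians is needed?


1 mrad subtends 1 cm per 10 m of range, so adj = error_cm / (dist_m / 10) = 20 / (221/10) = 0.905 mrad

0.905 mrad


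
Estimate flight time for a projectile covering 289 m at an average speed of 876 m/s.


t = d/v = 289/876 = 0.3299 s

0.3299 s


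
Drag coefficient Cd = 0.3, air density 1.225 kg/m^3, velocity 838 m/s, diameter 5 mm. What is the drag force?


A = pi*(d/2)^2 = pi*(5/2000)^2 = 1.96350e-05 m^2
Fd = 0.5*Cd*rho*A*v^2 = 0.5*0.3*1.225*1.96350e-05*838^2 = 2.534 N

2.534 N


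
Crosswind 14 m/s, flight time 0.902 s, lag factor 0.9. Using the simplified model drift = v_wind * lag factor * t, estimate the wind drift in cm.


drift = v_wind * lag * t = 14 * 0.9 * 0.902 = 11.3652 m ≈ 1137 cm

1137 cm


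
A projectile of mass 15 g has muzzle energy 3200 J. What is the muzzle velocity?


v = sqrt(2*E/m) = sqrt(2*3200/0.015) = 653.2 m/s

653.2 m/s


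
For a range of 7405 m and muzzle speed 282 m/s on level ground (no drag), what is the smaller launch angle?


sin(2*theta) = R*g/v0^2 = 7405*9.81/282^2 = 0.913473, theta = arcsin(0.913473)/2 = 32.99°

32.99 degrees


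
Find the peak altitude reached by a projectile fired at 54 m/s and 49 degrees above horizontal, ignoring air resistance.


H = (v0*sin(theta))^2 / (2g) = (54*sin(49°))^2 / (2*9.81) = 84.65 m

84.65 m


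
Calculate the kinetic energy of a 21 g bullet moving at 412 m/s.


E = 0.5*m*v^2 = 0.5*0.021*412^2 = 1782 J

1782 J


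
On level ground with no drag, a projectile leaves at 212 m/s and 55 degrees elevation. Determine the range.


R = v0^2 * sin(2*theta) / g = 212^2 * sin(2*55°) / 9.81 = 4305 m

4305 m


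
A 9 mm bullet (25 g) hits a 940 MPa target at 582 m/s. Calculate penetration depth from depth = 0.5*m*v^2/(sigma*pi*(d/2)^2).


A = pi*(d/2)^2 = pi*(9/2)^2 = 63.6173 mm^2
E = 0.5*m*v^2 = 0.5*0.025*582^2 = 4234.05 J
depth = E/(sigma*A) = 4234.05 J / (940 MPa * 63.6173 mm^2) = 4234.05/(940 * 63.6173) m = 0.0708033 m ≈ 70.8 mm

70.8 mm


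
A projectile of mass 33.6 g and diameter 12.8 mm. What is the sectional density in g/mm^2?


SD = m/d^2 = 33.6/12.8^2 = 0.2051 g/mm^2

0.2051 g/mm^2


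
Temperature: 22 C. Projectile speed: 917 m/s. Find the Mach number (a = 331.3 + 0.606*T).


a = 331.3 + 0.606*(22) = 344.632 m/s
M = v/a = 917/344.632 = 2.661

2.661


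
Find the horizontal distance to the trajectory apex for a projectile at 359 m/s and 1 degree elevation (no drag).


R = v0^2*sin(2*theta)/g = 359^2*sin(2*1°)/9.81 = 458.5 m
apex_dist = R/2 = 458.5/2 = 229.2 m

229.2 m


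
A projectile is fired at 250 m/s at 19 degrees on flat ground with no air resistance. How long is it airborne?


T = 2*v0*sin(theta)/g = 2*250*sin(19°)/9.81 = 16.59 s

16.59 s


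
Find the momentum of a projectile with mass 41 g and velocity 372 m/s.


p = m*v = 0.041*372 = 15.25 kg·m/s

15.25 kg·m/s


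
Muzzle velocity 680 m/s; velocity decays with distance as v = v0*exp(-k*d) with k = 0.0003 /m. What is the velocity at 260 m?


v = v0*exp(-k*d) = 680*exp(-0.0003*260) = 629 m/s

629 m/s


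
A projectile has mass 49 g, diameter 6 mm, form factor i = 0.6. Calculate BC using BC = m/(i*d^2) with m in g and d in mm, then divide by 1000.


BC = m/(i*d^2*1000) = 49/(0.6 * 6^2 * 1000) = 0.002269

0.002269


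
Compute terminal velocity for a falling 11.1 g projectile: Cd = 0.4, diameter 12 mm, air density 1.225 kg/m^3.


A = pi*(d/2)^2 = pi*(12/2000)^2 = 1.13097e-04 m^2
vt = sqrt(2mg/(Cd*rho*A)) = sqrt(2*0.0111*9.81/(0.4 * 1.225 * 1.13097e-04)) = 62.69 m/s

62.69 m/s


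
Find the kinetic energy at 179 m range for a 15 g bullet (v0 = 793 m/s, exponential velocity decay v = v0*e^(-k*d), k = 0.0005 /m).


v = v0*exp(-k*d) = 793*exp(-0.0005*179) = 725.11 m/s
E = 0.5*m*v^2 = 0.5*0.015*725.11^2 = 3943 J

3943 J


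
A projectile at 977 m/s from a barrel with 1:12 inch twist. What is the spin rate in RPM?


twist_m = 12*0.0254 = 0.3048 m
spin = v/twist = 977/0.3048 = 3205.381 rev/s
RPM = spin*60 = 3205.381*60 ≈ 192323 RPM

192323 RPM


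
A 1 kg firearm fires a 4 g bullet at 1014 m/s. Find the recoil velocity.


v_recoil = m_p * v_p / m_gun = 0.004 * 1014 / 1 = 4.056 m/s

4.056 m/s


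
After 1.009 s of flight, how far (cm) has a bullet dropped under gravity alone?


drop = 0.5*g*t^2 = 0.5*9.81*1.009^2 = 4.99369 m ≈ 499.4 cm

499.4 cm


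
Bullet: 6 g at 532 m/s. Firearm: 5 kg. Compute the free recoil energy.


v_r = m_p*v_p/m_gun = 0.006*532/5 = 0.6384 m/s, E_r = 0.5*m_gun*v_r^2 = 0.5*5*0.6384^2 = 1.019 J

1.019 J


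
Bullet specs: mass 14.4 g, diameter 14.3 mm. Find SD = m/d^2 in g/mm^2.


SD = m/d^2 = 14.4/14.3^2 = 0.07042 g/mm^2

0.07042 g/mm^2


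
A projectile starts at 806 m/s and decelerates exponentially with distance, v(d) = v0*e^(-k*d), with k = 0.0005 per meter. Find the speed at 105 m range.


v = v0*exp(-k*d) = 806*exp(-0.0005*105) = 764.8 m/s

764.8 m/s


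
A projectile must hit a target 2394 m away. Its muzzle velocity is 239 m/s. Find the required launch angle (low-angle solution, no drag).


sin(2*theta) = R*g/v0^2 = 2394*9.81/239^2 = 0.411147, theta = arcsin(0.411147)/2 = 12.14°

12.14 degrees


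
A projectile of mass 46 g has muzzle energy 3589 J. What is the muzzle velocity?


v = sqrt(2*E/m) = sqrt(2*3589/0.046) = 395 m/s

395 m/s


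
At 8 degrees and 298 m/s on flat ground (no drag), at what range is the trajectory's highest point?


R = v0^2*sin(2*theta)/g = 298^2*sin(2*8°)/9.81 = 2495.18 m
apex_dist = R/2 = 2495.18/2 = 1248 m

1248 m


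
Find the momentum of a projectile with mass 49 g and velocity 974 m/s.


p = m*v = 0.049*974 = 47.73 kg·m/s

47.73 kg·m/s


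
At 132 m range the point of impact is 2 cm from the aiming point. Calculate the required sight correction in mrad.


1 mrad subtends 1 cm per 10 m of range, so adj = error_cm / (dist_m / 10) = 2 / (132/10) = 0.1515 mrad

0.1515 mrad


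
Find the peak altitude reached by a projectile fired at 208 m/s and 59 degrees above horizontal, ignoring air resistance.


H = (v0*sin(theta))^2 / (2g) = (208*sin(59°))^2 / (2*9.81) = 1620 m

1620 m


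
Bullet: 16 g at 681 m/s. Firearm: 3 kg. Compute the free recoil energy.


v_r = m_p*v_p/m_gun = 0.016*681/3 = 3.632 m/s, E_r = 0.5*m_gun*v_r^2 = 0.5*3*3.632^2 = 19.79 J

19.79 J


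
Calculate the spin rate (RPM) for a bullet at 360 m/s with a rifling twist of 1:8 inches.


twist_m = 8*0.0254 = 0.2032 m
spin = v/twist = 360/0.2032 = 1771.654 rev/s
RPM = spin*60 = 1771.654*60 ≈ 106299 RPM

106299 RPM


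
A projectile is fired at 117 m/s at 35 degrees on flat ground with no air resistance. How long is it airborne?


T = 2*v0*sin(theta)/g = 2*117*sin(35°)/9.81 = 13.68 s

13.68 s


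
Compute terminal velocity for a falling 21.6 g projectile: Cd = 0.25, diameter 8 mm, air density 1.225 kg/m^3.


A = pi*(d/2)^2 = pi*(8/2000)^2 = 5.02655e-05 m^2
vt = sqrt(2mg/(Cd*rho*A)) = sqrt(2*0.0216*9.81/(0.25 * 1.225 * 5.02655e-05)) = 165.9 m/s

165.9 m/s


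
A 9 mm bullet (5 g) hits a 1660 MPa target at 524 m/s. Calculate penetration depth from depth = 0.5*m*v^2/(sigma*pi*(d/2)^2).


A = pi*(d/2)^2 = pi*(9/2)^2 = 63.6173 mm^2
E = 0.5*m*v^2 = 0.5*0.005*524^2 = 686.44 J
depth = E/(sigma*A) = 686.44 J / (1660 MPa * 63.6173 mm^2) = 686.44/(1660 * 63.6173) m = 0.00650009 m ≈ 6.5 mm

6.5 mm


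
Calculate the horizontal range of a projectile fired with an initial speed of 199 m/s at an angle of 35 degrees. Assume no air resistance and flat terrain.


R = v0^2 * sin(2*theta) / g = 199^2 * sin(2*35°) / 9.81 = 3793 m

3793 m


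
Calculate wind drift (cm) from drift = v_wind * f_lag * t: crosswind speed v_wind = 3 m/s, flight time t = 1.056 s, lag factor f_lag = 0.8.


drift = v_wind * lag * t = 3 * 0.8 * 1.056 = 2.5344 m ≈ 253.4 cm

253.4 cm


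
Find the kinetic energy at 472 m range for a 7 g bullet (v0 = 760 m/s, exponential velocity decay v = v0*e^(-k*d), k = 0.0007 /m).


v = v0*exp(-k*d) = 760*exp(-0.0007*472) = 546.164 m/s
E = 0.5*m*v^2 = 0.5*0.007*546.164^2 = 1044 J

1044 J


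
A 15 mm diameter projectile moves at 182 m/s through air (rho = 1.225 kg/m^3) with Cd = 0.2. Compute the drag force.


A = pi*(d/2)^2 = pi*(15/2000)^2 = 1.76715e-04 m^2
Fd = 0.5*Cd*rho*A*v^2 = 0.5*0.2*1.225*1.76715e-04*182^2 = 0.7171 N

0.7171 N


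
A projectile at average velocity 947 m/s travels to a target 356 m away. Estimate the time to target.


t = d/v = 356/947 = 0.3759 s

0.3759 s


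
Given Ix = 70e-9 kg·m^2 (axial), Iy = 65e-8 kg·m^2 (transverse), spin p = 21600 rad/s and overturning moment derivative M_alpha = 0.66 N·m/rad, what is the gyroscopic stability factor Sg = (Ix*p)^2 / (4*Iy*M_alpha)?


Sg = Ix^2 * p^2 / (4 * Iy * M_alpha) = (70e-9)^2 * 21600^2 / (4 * 65e-8 * 0.66) = 1.332

1.332


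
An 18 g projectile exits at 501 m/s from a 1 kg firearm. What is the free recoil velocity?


v_recoil = m_p * v_p / m_gun = 0.018 * 501 / 1 = 9.018 m/s

9.018 m/s


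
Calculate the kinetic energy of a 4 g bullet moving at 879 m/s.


E = 0.5*m*v^2 = 0.5*0.004*879^2 = 1545 J

1545 J


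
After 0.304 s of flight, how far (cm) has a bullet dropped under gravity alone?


drop = 0.5*g*t^2 = 0.5*9.81*0.304^2 = 0.4533 m ≈ 45.33 cm

45.33 cm


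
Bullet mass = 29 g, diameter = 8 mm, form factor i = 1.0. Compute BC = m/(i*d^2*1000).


BC = m/(i*d^2*1000) = 29/(1.0 * 8^2 * 1000) = 0.0004531

0.0004531


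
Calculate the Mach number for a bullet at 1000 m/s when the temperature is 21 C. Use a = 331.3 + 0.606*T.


a = 331.3 + 0.606*(21) = 344.026 m/s
M = v/a = 1000/344.026 = 2.907

2.907


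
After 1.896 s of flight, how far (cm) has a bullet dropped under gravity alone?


drop = 0.5*g*t^2 = 0.5*9.81*1.896^2 = 17.6326 m ≈ 1763 cm

1763 cm


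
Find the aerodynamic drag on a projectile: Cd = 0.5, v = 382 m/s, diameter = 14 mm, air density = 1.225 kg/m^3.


A = pi*(d/2)^2 = pi*(14/2000)^2 = 1.53938e-04 m^2
Fd = 0.5*Cd*rho*A*v^2 = 0.5*0.5*1.225*1.53938e-04*382^2 = 6.879 N

6.879 N


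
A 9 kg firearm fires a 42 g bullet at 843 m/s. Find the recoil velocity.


v_recoil = m_p * v_p / m_gun = 0.042 * 843 / 9 = 3.934 m/s

3.934 m/s


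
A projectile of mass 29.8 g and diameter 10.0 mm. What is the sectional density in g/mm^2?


SD = m/d^2 = 29.8/10.0^2 = 0.298 g/mm^2

0.298 g/mm^2


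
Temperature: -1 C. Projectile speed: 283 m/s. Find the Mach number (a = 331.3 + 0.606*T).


a = 331.3 + 0.606*(-1) = 330.694 m/s
M = v/a = 283/330.694 = 0.8558

0.8558


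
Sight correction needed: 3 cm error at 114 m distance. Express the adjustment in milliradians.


1 mrad subtends 1 cm per 10 m of range, so adj = error_cm / (dist_m / 10) = 3 / (114/10) = 0.2632 mrad

0.2632 mrad


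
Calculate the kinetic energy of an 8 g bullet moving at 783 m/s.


E = 0.5*m*v^2 = 0.5*0.008*783^2 = 2452 J

2452 J


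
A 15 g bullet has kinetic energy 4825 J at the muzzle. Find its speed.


v = sqrt(2*E/m) = sqrt(2*4825/0.015) = 802.1 m/s

802.1 m/s


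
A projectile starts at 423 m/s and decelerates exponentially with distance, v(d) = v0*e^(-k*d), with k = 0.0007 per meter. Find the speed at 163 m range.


v = v0*exp(-k*d) = 423*exp(-0.0007*163) = 377.4 m/s

377.4 m/s


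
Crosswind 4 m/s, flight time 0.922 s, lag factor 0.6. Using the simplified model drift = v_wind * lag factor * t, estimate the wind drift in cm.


drift = v_wind * lag * t = 4 * 0.6 * 0.922 = 2.2128 m ≈ 221.3 cm

221.3 cm


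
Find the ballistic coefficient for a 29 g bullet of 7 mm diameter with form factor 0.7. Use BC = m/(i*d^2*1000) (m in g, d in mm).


BC = m/(i*d^2*1000) = 29/(0.7 * 7^2 * 1000) = 0.0008455

0.0008455


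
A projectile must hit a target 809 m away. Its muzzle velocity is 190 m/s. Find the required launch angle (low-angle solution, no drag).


sin(2*theta) = R*g/v0^2 = 809*9.81/190^2 = 0.219842, theta = arcsin(0.219842)/2 = 6.35°

6.35 degrees


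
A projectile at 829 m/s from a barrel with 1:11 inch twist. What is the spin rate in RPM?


twist_m = 11*0.0254 = 0.2794 m
spin = v/twist = 829/0.2794 = 2967.072 rev/s
RPM = spin*60 = 2967.072*60 ≈ 178024 RPM

178024 RPM


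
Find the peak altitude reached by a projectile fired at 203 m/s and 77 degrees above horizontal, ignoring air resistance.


H = (v0*sin(theta))^2 / (2g) = (203*sin(77°))^2 / (2*9.81) = 1994 m

1994 m


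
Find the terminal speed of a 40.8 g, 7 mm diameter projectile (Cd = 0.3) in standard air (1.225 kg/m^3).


A = pi*(d/2)^2 = pi*(7/2000)^2 = 3.84845e-05 m^2
vt = sqrt(2mg/(Cd*rho*A)) = sqrt(2*0.0408*9.81/(0.3 * 1.225 * 3.84845e-05)) = 237.9 m/s

237.9 m/s


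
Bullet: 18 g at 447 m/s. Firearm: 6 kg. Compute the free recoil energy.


v_r = m_p*v_p/m_gun = 0.018*447/6 = 1.341 m/s, E_r = 0.5*m_gun*v_r^2 = 0.5*6*1.341^2 = 5.395 J

5.395 J


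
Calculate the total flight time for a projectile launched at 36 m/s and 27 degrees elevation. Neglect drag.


T = 2*v0*sin(theta)/g = 2*36*sin(27°)/9.81 = 3.332 s

3.332 s


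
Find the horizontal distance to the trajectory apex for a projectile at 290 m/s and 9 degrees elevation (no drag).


R = v0^2*sin(2*theta)/g = 290^2*sin(2*9°)/9.81 = 2649.17 m
apex_dist = R/2 = 2649.17/2 = 1325 m

1325 m


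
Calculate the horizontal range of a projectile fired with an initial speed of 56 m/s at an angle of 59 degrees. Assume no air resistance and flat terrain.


R = v0^2 * sin(2*theta) / g = 56^2 * sin(2*59°) / 9.81 = 282.3 m

282.3 m


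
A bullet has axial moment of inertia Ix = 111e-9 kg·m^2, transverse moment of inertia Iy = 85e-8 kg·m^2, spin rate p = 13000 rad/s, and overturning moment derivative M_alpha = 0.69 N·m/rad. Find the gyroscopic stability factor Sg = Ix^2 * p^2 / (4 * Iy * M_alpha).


Sg = Ix^2 * p^2 / (4 * Iy * M_alpha) = (111e-9)^2 * 13000^2 / (4 * 85e-8 * 0.69) = 0.8876

0.8876


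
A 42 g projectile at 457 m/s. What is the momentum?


p = m*v = 0.042*457 = 19.19 kg·m/s

19.19 kg·m/s


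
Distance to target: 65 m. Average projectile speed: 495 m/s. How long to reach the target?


t = d/v = 65/495 = 0.1313 s

0.1313 s


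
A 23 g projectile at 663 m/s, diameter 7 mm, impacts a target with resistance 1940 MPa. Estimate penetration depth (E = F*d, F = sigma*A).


A = pi*(d/2)^2 = pi*(7/2)^2 = 38.4845 mm^2
E = 0.5*m*v^2 = 0.5*0.023*663^2 = 5055.04 J
depth = E/(sigma*A) = 5055.04 J / (1940 MPa * 38.4845 mm^2) = 5055.04/(1940 * 38.4845) m = 0.0677076 m ≈ 67.71 mm

67.71 mm


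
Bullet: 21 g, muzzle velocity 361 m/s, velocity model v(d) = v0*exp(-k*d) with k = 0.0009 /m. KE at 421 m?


v = v0*exp(-k*d) = 361*exp(-0.0009*421) = 247.146 m/s
E = 0.5*m*v^2 = 0.5*0.021*247.146^2 = 641.4 J

641.4 J


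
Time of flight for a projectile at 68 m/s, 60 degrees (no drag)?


T = 2*v0*sin(theta)/g = 2*68*sin(60°)/9.81 = 12.01 s

12.01 s


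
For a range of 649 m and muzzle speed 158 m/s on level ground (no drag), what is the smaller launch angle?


sin(2*theta) = R*g/v0^2 = 649*9.81/158^2 = 0.255035, theta = arcsin(0.255035)/2 = 7.388°

7.388 degrees


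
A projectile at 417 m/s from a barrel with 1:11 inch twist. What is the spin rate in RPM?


twist_m = 11*0.0254 = 0.2794 m
spin = v/twist = 417/0.2794 = 1492.484 rev/s
RPM = spin*60 = 1492.484*60 ≈ 89549 RPM

89549 RPM


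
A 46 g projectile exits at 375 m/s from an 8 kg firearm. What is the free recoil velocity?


v_recoil = m_p * v_p / m_gun = 0.046 * 375 / 8 = 2.156 m/s

2.156 m/s


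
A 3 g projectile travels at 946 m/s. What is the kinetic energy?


E = 0.5*m*v^2 = 0.5*0.003*946^2 = 1342 J

1342 J


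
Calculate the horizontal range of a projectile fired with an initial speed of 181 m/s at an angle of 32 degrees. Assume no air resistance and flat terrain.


R = v0^2 * sin(2*theta) / g = 181^2 * sin(2*32°) / 9.81 = 3002 m

3002 m


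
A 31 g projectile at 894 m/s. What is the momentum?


p = m*v = 0.031*894 = 27.71 kg·m/s

27.71 kg·m/s


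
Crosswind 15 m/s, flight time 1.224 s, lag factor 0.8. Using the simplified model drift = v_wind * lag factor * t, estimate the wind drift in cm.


drift = v_wind * lag * t = 15 * 0.8 * 1.224 = 14.688 m ≈ 1469 cm

1469 cm


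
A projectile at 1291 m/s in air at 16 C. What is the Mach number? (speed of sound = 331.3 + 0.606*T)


a = 331.3 + 0.606*(16) = 340.996 m/s
M = v/a = 1291/340.996 = 3.786

3.786


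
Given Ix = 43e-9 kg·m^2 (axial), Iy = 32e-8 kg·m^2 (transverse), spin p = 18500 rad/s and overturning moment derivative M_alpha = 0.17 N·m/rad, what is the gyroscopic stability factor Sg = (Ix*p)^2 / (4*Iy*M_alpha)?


Sg = Ix^2 * p^2 / (4 * Iy * M_alpha) = (43e-9)^2 * 18500^2 / (4 * 32e-8 * 0.17) = 2.908

2.908


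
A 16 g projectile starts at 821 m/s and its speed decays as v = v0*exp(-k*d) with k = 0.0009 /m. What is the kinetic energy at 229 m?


v = v0*exp(-k*d) = 821*exp(-0.0009*229) = 668.09 m/s
E = 0.5*m*v^2 = 0.5*0.016*668.09^2 = 3571 J

3571 J


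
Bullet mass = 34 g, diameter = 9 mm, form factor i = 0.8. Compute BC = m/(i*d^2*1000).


BC = m/(i*d^2*1000) = 34/(0.8 * 9^2 * 1000) = 0.0005247

0.0005247


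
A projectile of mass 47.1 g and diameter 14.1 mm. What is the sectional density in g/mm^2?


SD = m/d^2 = 47.1/14.1^2 = 0.2369 g/mm^2

0.2369 g/mm^2


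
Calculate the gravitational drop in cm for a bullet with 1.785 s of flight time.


drop = 0.5*g*t^2 = 0.5*9.81*1.785^2 = 15.6284 m ≈ 1563 cm

1563 cm


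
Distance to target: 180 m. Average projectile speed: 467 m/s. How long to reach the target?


t = d/v = 180/467 = 0.3854 s

0.3854 s


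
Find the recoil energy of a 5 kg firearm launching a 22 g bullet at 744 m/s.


v_r = m_p*v_p/m_gun = 0.022*744/5 = 3.2736 m/s, E_r = 0.5*m_gun*v_r^2 = 0.5*5*3.2736^2 = 26.79 J

26.79 J


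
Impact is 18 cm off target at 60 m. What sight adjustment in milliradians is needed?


1 mrad subtends 1 cm per 10 m of range, so adj = error_cm / (dist_m / 10) = 18 / (60/10) = 3 mrad

3 mrad


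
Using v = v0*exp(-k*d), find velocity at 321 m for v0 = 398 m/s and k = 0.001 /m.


v = v0*exp(-k*d) = 398*exp(-0.001*321) = 288.7 m/s

288.7 m/s


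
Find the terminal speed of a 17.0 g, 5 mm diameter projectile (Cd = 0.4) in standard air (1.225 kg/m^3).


A = pi*(d/2)^2 = pi*(5/2000)^2 = 1.96350e-05 m^2
vt = sqrt(2mg/(Cd*rho*A)) = sqrt(2*0.017*9.81/(0.4 * 1.225 * 1.96350e-05)) = 186.2 m/s

186.2 m/s


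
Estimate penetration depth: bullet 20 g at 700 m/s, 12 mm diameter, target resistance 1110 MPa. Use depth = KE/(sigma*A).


A = pi*(d/2)^2 = pi*(12/2)^2 = 113.097 mm^2
E = 0.5*m*v^2 = 0.5*0.02*700^2 = 4900 J
depth = E/(sigma*A) = 4900 J / (1110 MPa * 113.097 mm^2) = 4900/(1110 * 113.097) m = 0.039032 m ≈ 39.03 mm

39.03 mm


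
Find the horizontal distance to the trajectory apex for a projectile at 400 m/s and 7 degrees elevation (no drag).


R = v0^2*sin(2*theta)/g = 400^2*sin(2*7°)/9.81 = 3945.72 m
apex_dist = R/2 = 3945.72/2 = 1973 m

1973 m


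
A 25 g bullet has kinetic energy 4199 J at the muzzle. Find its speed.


v = sqrt(2*E/m) = sqrt(2*4199/0.025) = 579.6 m/s

579.6 m/s


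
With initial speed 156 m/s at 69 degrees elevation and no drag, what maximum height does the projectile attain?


H = (v0*sin(theta))^2 / (2g) = (156*sin(69°))^2 / (2*9.81) = 1081 m

1081 m


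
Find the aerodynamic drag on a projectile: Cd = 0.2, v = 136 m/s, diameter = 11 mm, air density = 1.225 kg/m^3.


A = pi*(d/2)^2 = pi*(11/2000)^2 = 9.50332e-05 m^2
Fd = 0.5*Cd*rho*A*v^2 = 0.5*0.2*1.225*9.50332e-05*136^2 = 0.2153 N

0.2153 N


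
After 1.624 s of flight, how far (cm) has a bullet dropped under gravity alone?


drop = 0.5*g*t^2 = 0.5*9.81*1.624^2 = 12.9363 m ≈ 1294 cm

1294 cm


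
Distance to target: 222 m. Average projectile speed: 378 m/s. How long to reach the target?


t = d/v = 222/378 = 0.5873 s

0.5873 s


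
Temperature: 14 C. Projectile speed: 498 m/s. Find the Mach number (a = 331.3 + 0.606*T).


a = 331.3 + 0.606*(14) = 339.784 m/s
M = v/a = 498/339.784 = 1.466

1.466


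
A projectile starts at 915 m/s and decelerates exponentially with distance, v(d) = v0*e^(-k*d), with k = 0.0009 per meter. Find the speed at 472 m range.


v = v0*exp(-k*d) = 915*exp(-0.0009*472) = 598.3 m/s

598.3 m/s


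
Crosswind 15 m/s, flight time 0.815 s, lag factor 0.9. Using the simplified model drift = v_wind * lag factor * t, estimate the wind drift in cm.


drift = v_wind * lag * t = 15 * 0.9 * 0.815 = 11.0025 m ≈ 1100 cm

1100 cm


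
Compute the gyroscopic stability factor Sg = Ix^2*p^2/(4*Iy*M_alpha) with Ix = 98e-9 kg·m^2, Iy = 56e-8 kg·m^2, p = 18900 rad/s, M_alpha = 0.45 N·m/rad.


Sg = Ix^2 * p^2 / (4 * Iy * M_alpha) = (98e-9)^2 * 18900^2 / (4 * 56e-8 * 0.45) = 3.403

3.403


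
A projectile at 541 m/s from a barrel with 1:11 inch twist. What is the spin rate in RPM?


twist_m = 11*0.0254 = 0.2794 m
spin = v/twist = 541/0.2794 = 1936.292 rev/s
RPM = spin*60 = 1936.292*60 ≈ 116178 RPM

116178 RPM


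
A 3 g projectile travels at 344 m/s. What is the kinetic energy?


E = 0.5*m*v^2 = 0.5*0.003*344^2 = 177.5 J

177.5 J


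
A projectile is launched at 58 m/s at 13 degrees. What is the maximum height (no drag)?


H = (v0*sin(theta))^2 / (2g) = (58*sin(13°))^2 / (2*9.81) = 8.676 m

8.676 m


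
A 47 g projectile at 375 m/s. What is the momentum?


p = m*v = 0.047*375 = 17.62 kg·m/s

17.62 kg·m/s


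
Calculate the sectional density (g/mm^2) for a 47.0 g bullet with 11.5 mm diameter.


SD = m/d^2 = 47.0/11.5^2 = 0.3554 g/mm^2

0.3554 g/mm^2


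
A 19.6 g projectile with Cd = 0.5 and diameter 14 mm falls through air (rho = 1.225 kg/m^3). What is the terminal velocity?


A = pi*(d/2)^2 = pi*(14/2000)^2 = 1.53938e-04 m^2
vt = sqrt(2mg/(Cd*rho*A)) = sqrt(2*0.0196*9.81/(0.5 * 1.225 * 1.53938e-04)) = 63.86 m/s

63.86 m/s


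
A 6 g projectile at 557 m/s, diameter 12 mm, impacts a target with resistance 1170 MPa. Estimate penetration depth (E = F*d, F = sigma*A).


A = pi*(d/2)^2 = pi*(12/2)^2 = 113.097 mm^2
E = 0.5*m*v^2 = 0.5*0.006*557^2 = 930.747 J
depth = E/(sigma*A) = 930.747 J / (1170 MPa * 113.097 mm^2) = 930.747/(1170 * 113.097) m = 0.00703385 m ≈ 7.034 mm

7.034 mm


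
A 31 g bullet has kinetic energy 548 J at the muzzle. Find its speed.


v = sqrt(2*E/m) = sqrt(2*548/0.031) = 188 m/s

188 m/s


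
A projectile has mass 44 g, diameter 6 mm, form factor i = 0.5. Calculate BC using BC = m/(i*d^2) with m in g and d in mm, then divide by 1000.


BC = m/(i*d^2*1000) = 44/(0.5 * 6^2 * 1000) = 0.002444

0.002444


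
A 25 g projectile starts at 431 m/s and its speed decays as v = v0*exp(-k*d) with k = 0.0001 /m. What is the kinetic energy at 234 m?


v = v0*exp(-k*d) = 431*exp(-0.0001*234) = 421.032 m/s
E = 0.5*m*v^2 = 0.5*0.025*421.032^2 = 2216 J

2216 J


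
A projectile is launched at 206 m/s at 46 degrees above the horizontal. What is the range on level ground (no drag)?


R = v0^2 * sin(2*theta) / g = 206^2 * sin(2*46°) / 9.81 = 4323 m

4323 m


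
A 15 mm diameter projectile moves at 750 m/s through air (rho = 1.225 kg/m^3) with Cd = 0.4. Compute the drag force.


A = pi*(d/2)^2 = pi*(15/2000)^2 = 1.76715e-04 m^2
Fd = 0.5*Cd*rho*A*v^2 = 0.5*0.4*1.225*1.76715e-04*750^2 = 24.35 N

24.35 N


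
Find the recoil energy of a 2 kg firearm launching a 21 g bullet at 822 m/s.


v_r = m_p*v_p/m_gun = 0.021*822/2 = 8.631 m/s, E_r = 0.5*m_gun*v_r^2 = 0.5*2*8.631^2 = 74.49 J

74.49 J


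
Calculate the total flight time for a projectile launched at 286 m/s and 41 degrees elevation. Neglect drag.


T = 2*v0*sin(theta)/g = 2*286*sin(41°)/9.81 = 38.25 s

38.25 s


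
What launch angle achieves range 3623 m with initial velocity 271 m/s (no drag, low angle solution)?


sin(2*theta) = R*g/v0^2 = 3623*9.81/271^2 = 0.483948, theta = arcsin(0.483948)/2 = 14.47°

14.47 degrees


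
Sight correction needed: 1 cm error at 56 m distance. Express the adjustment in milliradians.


1 mrad subtends 1 cm per 10 m of range, so adj = error_cm / (dist_m / 10) = 1 / (56/10) = 0.1786 mrad

0.1786 mrad


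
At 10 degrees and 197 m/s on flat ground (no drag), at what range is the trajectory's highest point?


R = v0^2*sin(2*theta)/g = 197^2*sin(2*10°)/9.81 = 1353.05 m
apex_dist = R/2 = 1353.05/2 = 676.5 m

676.5 m


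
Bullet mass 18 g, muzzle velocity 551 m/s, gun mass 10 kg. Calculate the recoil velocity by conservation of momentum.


v_recoil = m_p * v_p / m_gun = 0.018 * 551 / 10 = 0.9918 m/s

0.9918 m/s


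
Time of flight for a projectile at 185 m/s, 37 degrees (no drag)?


T = 2*v0*sin(theta)/g = 2*185*sin(37°)/9.81 = 22.7 s

22.7 s


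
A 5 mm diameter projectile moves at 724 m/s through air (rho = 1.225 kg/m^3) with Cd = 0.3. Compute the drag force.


A = pi*(d/2)^2 = pi*(5/2000)^2 = 1.96350e-05 m^2
Fd = 0.5*Cd*rho*A*v^2 = 0.5*0.3*1.225*1.96350e-05*724^2 = 1.891 N

1.891 N


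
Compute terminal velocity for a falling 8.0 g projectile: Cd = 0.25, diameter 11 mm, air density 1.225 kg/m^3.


A = pi*(d/2)^2 = pi*(11/2000)^2 = 9.50332e-05 m^2
vt = sqrt(2mg/(Cd*rho*A)) = sqrt(2*0.008*9.81/(0.25 * 1.225 * 9.50332e-05)) = 73.44 m/s

73.44 m/s


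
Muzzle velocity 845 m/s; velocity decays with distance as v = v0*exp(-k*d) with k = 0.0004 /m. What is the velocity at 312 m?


v = v0*exp(-k*d) = 845*exp(-0.0004*312) = 745.9 m/s

745.9 m/s


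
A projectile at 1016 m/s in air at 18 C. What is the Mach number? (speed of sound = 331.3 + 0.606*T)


a = 331.3 + 0.606*(18) = 342.208 m/s
M = v/a = 1016/342.208 = 2.969

2.969


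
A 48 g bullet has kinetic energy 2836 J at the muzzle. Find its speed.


v = sqrt(2*E/m) = sqrt(2*2836/0.048) = 343.8 m/s

343.8 m/s


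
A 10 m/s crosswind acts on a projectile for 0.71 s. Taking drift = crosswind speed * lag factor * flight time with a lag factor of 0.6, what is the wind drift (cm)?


drift = v_wind * lag * t = 10 * 0.6 * 0.71 = 4.26 m ≈ 426 cm

426 cm


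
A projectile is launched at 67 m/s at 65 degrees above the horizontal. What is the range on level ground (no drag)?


R = v0^2 * sin(2*theta) / g = 67^2 * sin(2*65°) / 9.81 = 350.5 m

350.5 m


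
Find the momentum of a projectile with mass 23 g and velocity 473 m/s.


p = m*v = 0.023*473 = 10.88 kg·m/s

10.88 kg·m/s


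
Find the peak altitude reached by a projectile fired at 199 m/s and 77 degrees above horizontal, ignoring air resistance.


H = (v0*sin(theta))^2 / (2g) = (199*sin(77°))^2 / (2*9.81) = 1916 m

1916 m


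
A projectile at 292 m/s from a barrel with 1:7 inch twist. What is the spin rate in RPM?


twist_m = 7*0.0254 = 0.1778 m
spin = v/twist = 292/0.1778 = 1642.295 rev/s
RPM = spin*60 = 1642.295*60 ≈ 98538 RPM

98538 RPM


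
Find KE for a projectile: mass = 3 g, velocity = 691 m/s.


E = 0.5*m*v^2 = 0.5*0.003*691^2 = 716.2 J

716.2 J


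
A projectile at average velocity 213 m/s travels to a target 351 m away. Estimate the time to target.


t = d/v = 351/213 = 1.648 s

1.648 s


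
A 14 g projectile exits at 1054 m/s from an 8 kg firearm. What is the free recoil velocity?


v_recoil = m_p * v_p / m_gun = 0.014 * 1054 / 8 = 1.845 m/s

1.845 m/s


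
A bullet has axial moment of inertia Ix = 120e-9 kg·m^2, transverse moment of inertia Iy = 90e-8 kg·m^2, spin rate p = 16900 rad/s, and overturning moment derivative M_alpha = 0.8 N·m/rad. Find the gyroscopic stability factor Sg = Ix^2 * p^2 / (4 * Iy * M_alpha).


Sg = Ix^2 * p^2 / (4 * Iy * M_alpha) = (120e-9)^2 * 16900^2 / (4 * 90e-8 * 0.8) = 1.428

1.428


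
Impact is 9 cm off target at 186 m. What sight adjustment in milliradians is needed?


1 mrad subtends 1 cm per 10 m of range, so adj = error_cm / (dist_m / 10) = 9 / (186/10) = 0.4839 mrad

0.4839 mrad


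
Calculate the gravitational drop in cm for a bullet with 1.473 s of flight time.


drop = 0.5*g*t^2 = 0.5*9.81*1.473^2 = 10.6425 m ≈ 1064 cm

1064 cm


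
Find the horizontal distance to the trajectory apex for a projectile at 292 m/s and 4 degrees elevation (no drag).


R = v0^2*sin(2*theta)/g = 292^2*sin(2*4°)/9.81 = 1209.63 m
apex_dist = R/2 = 1209.63/2 = 604.8 m

604.8 m


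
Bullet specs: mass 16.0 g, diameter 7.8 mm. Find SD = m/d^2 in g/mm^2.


SD = m/d^2 = 16.0/7.8^2 = 0.263 g/mm^2

0.263 g/mm^2
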